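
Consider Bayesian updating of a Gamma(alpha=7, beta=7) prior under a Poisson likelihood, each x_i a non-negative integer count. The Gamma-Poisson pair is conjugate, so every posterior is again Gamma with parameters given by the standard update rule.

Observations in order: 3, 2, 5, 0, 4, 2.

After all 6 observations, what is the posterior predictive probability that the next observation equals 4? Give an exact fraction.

312110442965263044843667332575/4409881988973140565222492209152

obs 1: x=3 → posterior Gamma(10, 8)
obs 2: x=2 → posterior Gamma(12, 9)
obs 3: x=5 → posterior Gamma(17, 10)
obs 4: x=0 → posterior Gamma(17, 11)
obs 5: x=4 → posterior Gamma(21, 12)
obs 6: x=2 → posterior Gamma(23, 13)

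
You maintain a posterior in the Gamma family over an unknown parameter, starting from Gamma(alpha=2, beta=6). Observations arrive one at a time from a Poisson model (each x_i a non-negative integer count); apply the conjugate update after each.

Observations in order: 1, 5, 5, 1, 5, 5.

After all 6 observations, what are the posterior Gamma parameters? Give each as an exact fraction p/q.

alpha=24, beta=12

obs 1: x=1 → posterior Gamma(3, 7)
obs 2: x=5 → posterior Gamma(8, 8)
obs 3: x=5 → posterior Gamma(13, 9)
obs 4: x=1 → posterior Gamma(14, 10)
obs 5: x=5 → posterior Gamma(19, 11)
obs 6: x=5 → posterior Gamma(24, 12)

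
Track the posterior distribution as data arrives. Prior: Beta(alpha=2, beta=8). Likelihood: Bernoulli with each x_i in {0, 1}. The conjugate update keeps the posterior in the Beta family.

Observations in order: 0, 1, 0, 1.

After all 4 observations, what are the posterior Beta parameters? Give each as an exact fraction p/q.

alpha=4, beta=10

obs 1: x=0 → posterior Beta(2, 9)
obs 2: x=1 → posterior Beta(3, 9)
obs 3: x=0 → posterior Beta(3, 10)
obs 4: x=1 → posterior Beta(4, 10)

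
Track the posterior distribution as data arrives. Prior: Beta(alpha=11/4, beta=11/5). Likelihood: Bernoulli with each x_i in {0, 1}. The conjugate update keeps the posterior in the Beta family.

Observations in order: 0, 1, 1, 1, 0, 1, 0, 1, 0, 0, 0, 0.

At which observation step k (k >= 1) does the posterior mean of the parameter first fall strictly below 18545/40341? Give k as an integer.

obs 1: x=0 → posterior Beta(11/4, 16/5)
obs 2: x=1 → posterior Beta(15/4, 16/5)
obs 3: x=1 → posterior Beta(19/4, 16/5)
obs 4: x=1 → posterior Beta(23/4, 16/5)
obs 5: x=0 → posterior Beta(23/4, 21/5)
obs 6: x=1 → posterior Beta(27/4, 21/5)
obs 7: x=0 → posterior Beta(27/4, 26/5)
obs 8: x=1 → posterior Beta(31/4, 26/5)
obs 9: x=0 → posterior Beta(31/4, 31/5)
obs 10: x=0 → posterior Beta(31/4, 36/5)
obs 11: x=0 → posterior Beta(31/4, 41/5)
obs 12: x=0 → posterior Beta(31/4, 46/5)

k = 12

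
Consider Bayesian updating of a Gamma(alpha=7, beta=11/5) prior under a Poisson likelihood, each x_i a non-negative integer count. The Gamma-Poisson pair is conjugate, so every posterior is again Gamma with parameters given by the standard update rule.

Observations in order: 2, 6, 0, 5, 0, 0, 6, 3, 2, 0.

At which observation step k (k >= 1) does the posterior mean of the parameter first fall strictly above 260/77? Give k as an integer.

obs 1: x=2 → posterior Gamma(9, 16/5)
obs 2: x=6 → posterior Gamma(15, 21/5)
obs 3: x=0 → posterior Gamma(15, 26/5)
obs 4: x=5 → posterior Gamma(20, 31/5)
obs 5: x=0 → posterior Gamma(20, 36/5)
obs 6: x=0 → posterior Gamma(20, 41/5)
obs 7: x=6 → posterior Gamma(26, 46/5)
obs 8: x=3 → posterior Gamma(29, 51/5)
obs 9: x=2 → posterior Gamma(31, 56/5)
obs 10: x=0 → posterior Gamma(31, 61/5)

k = 2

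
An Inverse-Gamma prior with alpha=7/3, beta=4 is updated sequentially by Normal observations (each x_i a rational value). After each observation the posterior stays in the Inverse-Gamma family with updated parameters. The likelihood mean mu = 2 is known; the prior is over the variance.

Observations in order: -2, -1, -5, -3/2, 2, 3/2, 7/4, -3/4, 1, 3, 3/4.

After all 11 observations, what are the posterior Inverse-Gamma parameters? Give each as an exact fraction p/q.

alpha=47/6, beta=1691/32

obs 1: x=-2 → posterior Inverse-Gamma(17/6, 12)
obs 2: x=-1 → posterior Inverse-Gamma(10/3, 33/2)
obs 3: x=-5 → posterior Inverse-Gamma(23/6, 41)
obs 4: x=-3/2 → posterior Inverse-Gamma(13/3, 377/8)
obs 5: x=2 → posterior Inverse-Gamma(29/6, 377/8)
obs 6: x=3/2 → posterior Inverse-Gamma(16/3, 189/4)
obs 7: x=7/4 → posterior Inverse-Gamma(35/6, 1513/32)
obs 8: x=-3/4 → posterior Inverse-Gamma(19/3, 817/16)
obs 9: x=1 → posterior Inverse-Gamma(41/6, 825/16)
obs 10: x=3 → posterior Inverse-Gamma(22/3, 833/16)
obs 11: x=3/4 → posterior Inverse-Gamma(47/6, 1691/32)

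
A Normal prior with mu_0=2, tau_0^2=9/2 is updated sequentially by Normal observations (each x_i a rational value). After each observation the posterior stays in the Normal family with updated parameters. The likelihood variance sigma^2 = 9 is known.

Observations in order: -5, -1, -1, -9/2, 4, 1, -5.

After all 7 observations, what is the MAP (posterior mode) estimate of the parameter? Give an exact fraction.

-5/6

obs 1: x=-5 → posterior Normal(-1/3, 3)
obs 2: x=-1 → posterior Normal(-1/2, 9/4)
obs 3: x=-1 → posterior Normal(-3/5, 9/5)
obs 4: x=-9/2 → posterior Normal(-5/4, 3/2)
obs 5: x=4 → posterior Normal(-1/2, 9/7)
obs 6: x=1 → posterior Normal(-5/16, 9/8)
obs 7: x=-5 → posterior Normal(-5/6, 1)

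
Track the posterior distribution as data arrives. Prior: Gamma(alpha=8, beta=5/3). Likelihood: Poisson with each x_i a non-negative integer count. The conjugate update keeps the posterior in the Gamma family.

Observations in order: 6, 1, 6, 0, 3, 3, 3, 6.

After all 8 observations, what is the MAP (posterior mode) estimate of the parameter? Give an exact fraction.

obs 1: x=6 → posterior Gamma(14, 8/3)
obs 2: x=1 → posterior Gamma(15, 11/3)
obs 3: x=6 → posterior Gamma(21, 14/3)
obs 4: x=0 → posterior Gamma(21, 17/3)
obs 5: x=3 → posterior Gamma(24, 20/3)
obs 6: x=3 → posterior Gamma(27, 23/3)
obs 7: x=3 → posterior Gamma(30, 26/3)
obs 8: x=6 → posterior Gamma(36, 29/3)

105/29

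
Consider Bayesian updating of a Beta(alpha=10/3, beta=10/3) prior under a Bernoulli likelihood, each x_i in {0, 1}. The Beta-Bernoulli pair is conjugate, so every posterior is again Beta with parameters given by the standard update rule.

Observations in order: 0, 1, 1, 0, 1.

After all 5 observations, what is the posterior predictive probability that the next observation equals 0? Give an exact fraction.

obs 1: x=0 → posterior Beta(10/3, 13/3)
obs 2: x=1 → posterior Beta(13/3, 13/3)
obs 3: x=1 → posterior Beta(16/3, 13/3)
obs 4: x=0 → posterior Beta(16/3, 16/3)
obs 5: x=1 → posterior Beta(19/3, 16/3)

16/35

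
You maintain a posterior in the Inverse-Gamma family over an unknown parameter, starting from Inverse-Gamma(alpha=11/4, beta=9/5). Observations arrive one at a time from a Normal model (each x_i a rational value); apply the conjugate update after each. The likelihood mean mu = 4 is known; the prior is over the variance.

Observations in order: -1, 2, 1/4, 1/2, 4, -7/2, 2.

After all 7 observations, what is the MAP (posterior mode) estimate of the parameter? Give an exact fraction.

obs 1: x=-1 → posterior Inverse-Gamma(13/4, 143/10)
obs 2: x=2 → posterior Inverse-Gamma(15/4, 163/10)
obs 3: x=1/4 → posterior Inverse-Gamma(17/4, 3733/160)
obs 4: x=1/2 → posterior Inverse-Gamma(19/4, 4713/160)
obs 5: x=4 → posterior Inverse-Gamma(21/4, 4713/160)
obs 6: x=-7/2 → posterior Inverse-Gamma(23/4, 9213/160)
obs 7: x=2 → posterior Inverse-Gamma(25/4, 9533/160)

9533/1160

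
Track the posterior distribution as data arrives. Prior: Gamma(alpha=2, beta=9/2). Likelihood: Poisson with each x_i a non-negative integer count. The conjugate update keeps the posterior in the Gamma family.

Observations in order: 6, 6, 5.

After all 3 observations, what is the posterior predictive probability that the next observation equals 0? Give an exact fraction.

obs 1: x=6 → posterior Gamma(8, 11/2)
obs 2: x=6 → posterior Gamma(14, 13/2)
obs 3: x=5 → posterior Gamma(19, 15/2)

22168378200531005859375/239072435685151324847153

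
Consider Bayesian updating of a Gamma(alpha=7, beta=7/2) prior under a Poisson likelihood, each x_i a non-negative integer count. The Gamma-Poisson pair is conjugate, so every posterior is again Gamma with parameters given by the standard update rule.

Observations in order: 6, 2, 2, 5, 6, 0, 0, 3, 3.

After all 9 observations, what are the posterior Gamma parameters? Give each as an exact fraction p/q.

alpha=34, beta=25/2

obs 1: x=6 → posterior Gamma(13, 9/2)
obs 2: x=2 → posterior Gamma(15, 11/2)
obs 3: x=2 → posterior Gamma(17, 13/2)
obs 4: x=5 → posterior Gamma(22, 15/2)
obs 5: x=6 → posterior Gamma(28, 17/2)
obs 6: x=0 → posterior Gamma(28, 19/2)
obs 7: x=0 → posterior Gamma(28, 21/2)
obs 8: x=3 → posterior Gamma(31, 23/2)
obs 9: x=3 → posterior Gamma(34, 25/2)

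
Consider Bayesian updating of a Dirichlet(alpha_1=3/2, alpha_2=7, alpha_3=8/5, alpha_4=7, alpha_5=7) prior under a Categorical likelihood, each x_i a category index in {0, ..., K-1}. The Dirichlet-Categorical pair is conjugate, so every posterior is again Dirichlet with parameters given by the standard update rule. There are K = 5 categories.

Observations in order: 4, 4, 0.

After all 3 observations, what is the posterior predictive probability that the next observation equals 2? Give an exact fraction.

obs 1: x=4 → posterior Dirichlet(3/2, 7, 8/5, 7, 8)
obs 2: x=4 → posterior Dirichlet(3/2, 7, 8/5, 7, 9)
obs 3: x=0 → posterior Dirichlet(5/2, 7, 8/5, 7, 9)

16/271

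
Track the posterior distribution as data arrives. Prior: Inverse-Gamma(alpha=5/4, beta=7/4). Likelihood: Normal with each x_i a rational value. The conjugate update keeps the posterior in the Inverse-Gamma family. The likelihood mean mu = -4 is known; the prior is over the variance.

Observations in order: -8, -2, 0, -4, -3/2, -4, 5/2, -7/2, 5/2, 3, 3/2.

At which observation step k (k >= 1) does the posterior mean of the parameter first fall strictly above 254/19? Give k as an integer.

k = 9

obs 1: x=-8 → posterior Inverse-Gamma(7/4, 39/4)
obs 2: x=-2 → posterior Inverse-Gamma(9/4, 47/4)
obs 3: x=0 → posterior Inverse-Gamma(11/4, 79/4)
obs 4: x=-4 → posterior Inverse-Gamma(13/4, 79/4)
obs 5: x=-3/2 → posterior Inverse-Gamma(15/4, 183/8)
obs 6: x=-4 → posterior Inverse-Gamma(17/4, 183/8)
obs 7: x=5/2 → posterior Inverse-Gamma(19/4, 44)
obs 8: x=-7/2 → posterior Inverse-Gamma(21/4, 353/8)
obs 9: x=5/2 → posterior Inverse-Gamma(23/4, 261/4)
obs 10: x=3 → posterior Inverse-Gamma(25/4, 359/4)
obs 11: x=3/2 → posterior Inverse-Gamma(27/4, 839/8)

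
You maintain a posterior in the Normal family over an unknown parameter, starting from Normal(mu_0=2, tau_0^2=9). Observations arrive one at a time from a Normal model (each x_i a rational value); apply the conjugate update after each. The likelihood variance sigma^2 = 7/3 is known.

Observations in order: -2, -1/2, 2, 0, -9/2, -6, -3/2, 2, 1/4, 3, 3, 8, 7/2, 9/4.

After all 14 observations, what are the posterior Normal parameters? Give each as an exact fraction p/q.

mu_0=541/770, tau_0^2=9/55

obs 1: x=-2 → posterior Normal(-20/17, 63/34)
obs 2: x=-1/2 → posterior Normal(-107/122, 63/61)
obs 3: x=2 → posterior Normal(1/176, 63/88)
obs 4: x=0 → posterior Normal(1/230, 63/115)
obs 5: x=-9/2 → posterior Normal(-121/142, 63/142)
obs 6: x=-6 → posterior Normal(-283/169, 63/169)
obs 7: x=-3/2 → posterior Normal(-647/392, 9/28)
obs 8: x=2 → posterior Normal(-539/446, 63/223)
obs 9: x=1/4 → posterior Normal(-1051/1000, 63/250)
obs 10: x=3 → posterior Normal(-727/1108, 63/277)
obs 11: x=3 → posterior Normal(-403/1216, 63/304)
obs 12: x=8 → posterior Normal(461/1324, 63/331)
obs 13: x=7/2 → posterior Normal(839/1432, 63/358)
obs 14: x=9/4 → posterior Normal(541/770, 9/55)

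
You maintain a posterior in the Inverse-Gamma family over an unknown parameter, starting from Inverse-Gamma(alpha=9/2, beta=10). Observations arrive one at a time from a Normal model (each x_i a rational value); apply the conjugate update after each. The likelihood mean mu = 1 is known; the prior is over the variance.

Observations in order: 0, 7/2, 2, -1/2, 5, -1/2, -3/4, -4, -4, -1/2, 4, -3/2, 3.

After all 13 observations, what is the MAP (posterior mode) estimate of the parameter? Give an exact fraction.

1973/384

obs 1: x=0 → posterior Inverse-Gamma(5, 21/2)
obs 2: x=7/2 → posterior Inverse-Gamma(11/2, 109/8)
obs 3: x=2 → posterior Inverse-Gamma(6, 113/8)
obs 4: x=-1/2 → posterior Inverse-Gamma(13/2, 61/4)
obs 5: x=5 → posterior Inverse-Gamma(7, 93/4)
obs 6: x=-1/2 → posterior Inverse-Gamma(15/2, 195/8)
obs 7: x=-3/4 → posterior Inverse-Gamma(8, 829/32)
obs 8: x=-4 → posterior Inverse-Gamma(17/2, 1229/32)
obs 9: x=-4 → posterior Inverse-Gamma(9, 1629/32)
obs 10: x=-1/2 → posterior Inverse-Gamma(19/2, 1665/32)
obs 11: x=4 → posterior Inverse-Gamma(10, 1809/32)
obs 12: x=-3/2 → posterior Inverse-Gamma(21/2, 1909/32)
obs 13: x=3 → posterior Inverse-Gamma(11, 1973/32)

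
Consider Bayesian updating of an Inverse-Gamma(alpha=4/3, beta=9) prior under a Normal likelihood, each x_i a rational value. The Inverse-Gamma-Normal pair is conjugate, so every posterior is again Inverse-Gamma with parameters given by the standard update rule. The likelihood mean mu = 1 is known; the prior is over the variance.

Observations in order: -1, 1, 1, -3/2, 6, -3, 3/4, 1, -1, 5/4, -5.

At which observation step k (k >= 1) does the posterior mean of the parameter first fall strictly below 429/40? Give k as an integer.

obs 1: x=-1 → posterior Inverse-Gamma(11/6, 11)
obs 2: x=1 → posterior Inverse-Gamma(7/3, 11)
obs 3: x=1 → posterior Inverse-Gamma(17/6, 11)
obs 4: x=-3/2 → posterior Inverse-Gamma(10/3, 113/8)
obs 5: x=6 → posterior Inverse-Gamma(23/6, 213/8)
obs 6: x=-3 → posterior Inverse-Gamma(13/3, 277/8)
obs 7: x=3/4 → posterior Inverse-Gamma(29/6, 1109/32)
obs 8: x=1 → posterior Inverse-Gamma(16/3, 1109/32)
obs 9: x=-1 → posterior Inverse-Gamma(35/6, 1173/32)
obs 10: x=5/4 → posterior Inverse-Gamma(19/3, 587/16)
obs 11: x=-5 → posterior Inverse-Gamma(41/6, 875/16)

k = 2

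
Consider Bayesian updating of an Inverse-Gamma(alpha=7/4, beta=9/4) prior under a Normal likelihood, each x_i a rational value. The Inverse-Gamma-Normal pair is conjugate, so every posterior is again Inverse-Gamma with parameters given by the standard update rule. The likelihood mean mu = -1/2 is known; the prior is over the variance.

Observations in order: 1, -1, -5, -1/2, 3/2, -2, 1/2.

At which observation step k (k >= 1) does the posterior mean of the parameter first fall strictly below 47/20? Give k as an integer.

obs 1: x=1 → posterior Inverse-Gamma(9/4, 27/8)
obs 2: x=-1 → posterior Inverse-Gamma(11/4, 7/2)
obs 3: x=-5 → posterior Inverse-Gamma(13/4, 109/8)
obs 4: x=-1/2 → posterior Inverse-Gamma(15/4, 109/8)
obs 5: x=3/2 → posterior Inverse-Gamma(17/4, 125/8)
obs 6: x=-2 → posterior Inverse-Gamma(19/4, 67/4)
obs 7: x=1/2 → posterior Inverse-Gamma(21/4, 69/4)

k = 2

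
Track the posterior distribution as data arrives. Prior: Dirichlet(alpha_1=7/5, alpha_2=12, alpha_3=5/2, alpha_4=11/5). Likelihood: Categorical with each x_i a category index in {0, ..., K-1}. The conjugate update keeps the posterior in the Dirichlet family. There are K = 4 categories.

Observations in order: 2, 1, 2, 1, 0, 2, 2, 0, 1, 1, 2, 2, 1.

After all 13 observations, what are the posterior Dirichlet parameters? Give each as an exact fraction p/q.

alpha_1=17/5, alpha_2=17, alpha_3=17/2, alpha_4=11/5

obs 1: x=2 → posterior Dirichlet(7/5, 12, 7/2, 11/5)
obs 2: x=1 → posterior Dirichlet(7/5, 13, 7/2, 11/5)
obs 3: x=2 → posterior Dirichlet(7/5, 13, 9/2, 11/5)
obs 4: x=1 → posterior Dirichlet(7/5, 14, 9/2, 11/5)
obs 5: x=0 → posterior Dirichlet(12/5, 14, 9/2, 11/5)
obs 6: x=2 → posterior Dirichlet(12/5, 14, 11/2, 11/5)
obs 7: x=2 → posterior Dirichlet(12/5, 14, 13/2, 11/5)
obs 8: x=0 → posterior Dirichlet(17/5, 14, 13/2, 11/5)
obs 9: x=1 → posterior Dirichlet(17/5, 15, 13/2, 11/5)
obs 10: x=1 → posterior Dirichlet(17/5, 16, 13/2, 11/5)
obs 11: x=2 → posterior Dirichlet(17/5, 16, 15/2, 11/5)
obs 12: x=2 → posterior Dirichlet(17/5, 16, 17/2, 11/5)
obs 13: x=1 → posterior Dirichlet(17/5, 17, 17/2, 11/5)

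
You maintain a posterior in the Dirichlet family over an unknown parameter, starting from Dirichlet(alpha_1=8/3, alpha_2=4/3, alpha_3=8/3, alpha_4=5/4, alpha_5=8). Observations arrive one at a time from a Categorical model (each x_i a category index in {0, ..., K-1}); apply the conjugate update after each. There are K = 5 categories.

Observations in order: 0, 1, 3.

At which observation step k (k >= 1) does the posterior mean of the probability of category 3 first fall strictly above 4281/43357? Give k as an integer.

k = 3

obs 1: x=0 → posterior Dirichlet(11/3, 4/3, 8/3, 5/4, 8)
obs 2: x=1 → posterior Dirichlet(11/3, 7/3, 8/3, 5/4, 8)
obs 3: x=3 → posterior Dirichlet(11/3, 7/3, 8/3, 9/4, 8)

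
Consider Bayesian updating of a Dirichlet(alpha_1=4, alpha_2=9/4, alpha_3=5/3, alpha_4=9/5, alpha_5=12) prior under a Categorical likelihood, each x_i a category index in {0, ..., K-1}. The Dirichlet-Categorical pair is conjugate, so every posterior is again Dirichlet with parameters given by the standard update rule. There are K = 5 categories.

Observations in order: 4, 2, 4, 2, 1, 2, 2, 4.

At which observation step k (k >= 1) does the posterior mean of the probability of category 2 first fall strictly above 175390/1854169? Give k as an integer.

obs 1: x=4 → posterior Dirichlet(4, 9/4, 5/3, 9/5, 13)
obs 2: x=2 → posterior Dirichlet(4, 9/4, 8/3, 9/5, 13)
obs 3: x=4 → posterior Dirichlet(4, 9/4, 8/3, 9/5, 14)
obs 4: x=2 → posterior Dirichlet(4, 9/4, 11/3, 9/5, 14)
obs 5: x=1 → posterior Dirichlet(4, 13/4, 11/3, 9/5, 14)
obs 6: x=2 → posterior Dirichlet(4, 13/4, 14/3, 9/5, 14)
obs 7: x=2 → posterior Dirichlet(4, 13/4, 17/3, 9/5, 14)
obs 8: x=4 → posterior Dirichlet(4, 13/4, 17/3, 9/5, 15)

k = 2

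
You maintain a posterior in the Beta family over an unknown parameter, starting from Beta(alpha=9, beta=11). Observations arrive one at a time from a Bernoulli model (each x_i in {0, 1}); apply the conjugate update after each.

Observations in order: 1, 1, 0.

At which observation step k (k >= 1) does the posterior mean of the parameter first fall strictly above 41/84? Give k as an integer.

obs 1: x=1 → posterior Beta(10, 11)
obs 2: x=1 → posterior Beta(11, 11)
obs 3: x=0 → posterior Beta(11, 12)

k = 2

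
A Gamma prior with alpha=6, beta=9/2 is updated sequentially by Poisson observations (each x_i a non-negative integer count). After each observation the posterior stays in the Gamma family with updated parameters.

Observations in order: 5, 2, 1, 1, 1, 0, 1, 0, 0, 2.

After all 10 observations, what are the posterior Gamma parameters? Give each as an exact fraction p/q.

alpha=19, beta=29/2

obs 1: x=5 → posterior Gamma(11, 11/2)
obs 2: x=2 → posterior Gamma(13, 13/2)
obs 3: x=1 → posterior Gamma(14, 15/2)
obs 4: x=1 → posterior Gamma(15, 17/2)
obs 5: x=1 → posterior Gamma(16, 19/2)
obs 6: x=0 → posterior Gamma(16, 21/2)
obs 7: x=1 → posterior Gamma(17, 23/2)
obs 8: x=0 → posterior Gamma(17, 25/2)
obs 9: x=0 → posterior Gamma(17, 27/2)
obs 10: x=2 → posterior Gamma(19, 29/2)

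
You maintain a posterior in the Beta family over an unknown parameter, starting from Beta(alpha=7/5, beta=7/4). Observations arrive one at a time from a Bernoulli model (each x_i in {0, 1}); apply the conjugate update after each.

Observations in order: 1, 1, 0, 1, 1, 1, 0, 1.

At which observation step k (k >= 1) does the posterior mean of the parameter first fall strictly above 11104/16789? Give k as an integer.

obs 1: x=1 → posterior Beta(12/5, 7/4)
obs 2: x=1 → posterior Beta(17/5, 7/4)
obs 3: x=0 → posterior Beta(17/5, 11/4)
obs 4: x=1 → posterior Beta(22/5, 11/4)
obs 5: x=1 → posterior Beta(27/5, 11/4)
obs 6: x=1 → posterior Beta(32/5, 11/4)
obs 7: x=0 → posterior Beta(32/5, 15/4)
obs 8: x=1 → posterior Beta(37/5, 15/4)

k = 5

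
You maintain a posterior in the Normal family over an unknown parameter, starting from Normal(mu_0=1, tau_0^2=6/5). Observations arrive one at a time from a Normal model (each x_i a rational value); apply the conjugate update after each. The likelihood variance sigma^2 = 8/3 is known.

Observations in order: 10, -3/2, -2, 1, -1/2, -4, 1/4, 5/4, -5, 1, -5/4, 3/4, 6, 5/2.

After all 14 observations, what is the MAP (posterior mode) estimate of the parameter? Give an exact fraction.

193/292

obs 1: x=10 → posterior Normal(110/29, 24/29)
obs 2: x=-3/2 → posterior Normal(193/76, 12/19)
obs 3: x=-2 → posterior Normal(157/94, 24/47)
obs 4: x=1 → posterior Normal(25/16, 3/7)
obs 5: x=-1/2 → posterior Normal(83/65, 24/65)
obs 6: x=-4 → posterior Normal(47/74, 12/37)
obs 7: x=1/4 → posterior Normal(197/332, 24/83)
obs 8: x=5/4 → posterior Normal(121/184, 6/23)
obs 9: x=-5 → posterior Normal(31/202, 24/101)
obs 10: x=1 → posterior Normal(49/220, 12/55)
obs 11: x=-5/4 → posterior Normal(53/476, 24/119)
obs 12: x=3/4 → posterior Normal(5/32, 3/16)
obs 13: x=6 → posterior Normal(74/137, 24/137)
obs 14: x=5/2 → posterior Normal(193/292, 12/73)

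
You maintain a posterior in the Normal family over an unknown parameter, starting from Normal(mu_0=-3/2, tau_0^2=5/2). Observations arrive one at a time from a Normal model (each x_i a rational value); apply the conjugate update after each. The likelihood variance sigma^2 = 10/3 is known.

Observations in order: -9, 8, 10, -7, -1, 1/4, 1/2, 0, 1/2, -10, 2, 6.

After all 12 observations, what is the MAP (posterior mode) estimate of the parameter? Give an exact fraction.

obs 1: x=-9 → posterior Normal(-33/7, 10/7)
obs 2: x=8 → posterior Normal(-9/10, 1)
obs 3: x=10 → posterior Normal(21/13, 10/13)
obs 4: x=-7 → posterior Normal(0, 5/8)
obs 5: x=-1 → posterior Normal(-3/19, 10/19)
obs 6: x=1/4 → posterior Normal(-9/88, 5/11)
obs 7: x=1/2 → posterior Normal(-3/100, 2/5)
obs 8: x=0 → posterior Normal(-3/112, 5/14)
obs 9: x=1/2 → posterior Normal(3/124, 10/31)
obs 10: x=-10 → posterior Normal(-117/136, 5/17)
obs 11: x=2 → posterior Normal(-93/148, 10/37)
obs 12: x=6 → posterior Normal(-21/160, 1/4)

-21/160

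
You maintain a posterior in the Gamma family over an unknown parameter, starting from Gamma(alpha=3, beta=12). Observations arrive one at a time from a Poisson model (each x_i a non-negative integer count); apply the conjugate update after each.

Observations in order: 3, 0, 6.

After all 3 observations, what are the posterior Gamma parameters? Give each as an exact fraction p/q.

alpha=12, beta=15

obs 1: x=3 → posterior Gamma(6, 13)
obs 2: x=0 → posterior Gamma(6, 14)
obs 3: x=6 → posterior Gamma(12, 15)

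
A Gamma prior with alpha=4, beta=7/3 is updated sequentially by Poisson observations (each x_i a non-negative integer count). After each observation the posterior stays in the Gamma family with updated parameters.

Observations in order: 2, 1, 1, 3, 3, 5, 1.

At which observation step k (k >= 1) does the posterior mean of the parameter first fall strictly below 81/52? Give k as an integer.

k = 3

obs 1: x=2 → posterior Gamma(6, 10/3)
obs 2: x=1 → posterior Gamma(7, 13/3)
obs 3: x=1 → posterior Gamma(8, 16/3)
obs 4: x=3 → posterior Gamma(11, 19/3)
obs 5: x=3 → posterior Gamma(14, 22/3)
obs 6: x=5 → posterior Gamma(19, 25/3)
obs 7: x=1 → posterior Gamma(20, 28/3)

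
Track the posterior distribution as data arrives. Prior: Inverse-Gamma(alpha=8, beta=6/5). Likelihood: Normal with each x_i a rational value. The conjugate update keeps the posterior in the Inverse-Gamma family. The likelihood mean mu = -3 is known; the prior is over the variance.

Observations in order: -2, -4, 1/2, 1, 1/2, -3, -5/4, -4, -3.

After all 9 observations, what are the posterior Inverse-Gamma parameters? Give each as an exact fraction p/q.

obs 1: x=-2 → posterior Inverse-Gamma(17/2, 17/10)
obs 2: x=-4 → posterior Inverse-Gamma(9, 11/5)
obs 3: x=1/2 → posterior Inverse-Gamma(19/2, 333/40)
obs 4: x=1 → posterior Inverse-Gamma(10, 653/40)
obs 5: x=1/2 → posterior Inverse-Gamma(21/2, 449/20)
obs 6: x=-3 → posterior Inverse-Gamma(11, 449/20)
obs 7: x=-5/4 → posterior Inverse-Gamma(23/2, 3837/160)
obs 8: x=-4 → posterior Inverse-Gamma(12, 3917/160)
obs 9: x=-3 → posterior Inverse-Gamma(25/2, 3917/160)

alpha=25/2, beta=3917/160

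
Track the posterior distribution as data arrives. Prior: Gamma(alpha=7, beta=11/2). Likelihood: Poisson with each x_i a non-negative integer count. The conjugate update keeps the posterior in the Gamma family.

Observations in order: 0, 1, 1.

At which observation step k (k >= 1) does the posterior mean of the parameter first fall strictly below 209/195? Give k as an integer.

obs 1: x=0 → posterior Gamma(7, 13/2)
obs 2: x=1 → posterior Gamma(8, 15/2)
obs 3: x=1 → posterior Gamma(9, 17/2)

k = 2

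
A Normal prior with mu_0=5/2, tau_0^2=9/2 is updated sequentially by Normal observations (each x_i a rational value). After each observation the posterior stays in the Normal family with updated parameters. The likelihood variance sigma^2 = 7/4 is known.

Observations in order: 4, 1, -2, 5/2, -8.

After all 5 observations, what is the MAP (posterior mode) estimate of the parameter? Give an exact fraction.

-55/194

obs 1: x=4 → posterior Normal(179/50, 63/50)
obs 2: x=1 → posterior Normal(5/2, 63/86)
obs 3: x=-2 → posterior Normal(143/122, 63/122)
obs 4: x=5/2 → posterior Normal(233/158, 63/158)
obs 5: x=-8 → posterior Normal(-55/194, 63/194)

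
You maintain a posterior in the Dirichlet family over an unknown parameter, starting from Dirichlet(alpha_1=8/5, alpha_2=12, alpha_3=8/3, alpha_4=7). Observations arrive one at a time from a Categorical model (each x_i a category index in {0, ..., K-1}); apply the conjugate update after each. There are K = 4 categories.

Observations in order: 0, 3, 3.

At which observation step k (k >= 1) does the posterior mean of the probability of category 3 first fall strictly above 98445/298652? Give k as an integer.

obs 1: x=0 → posterior Dirichlet(13/5, 12, 8/3, 7)
obs 2: x=3 → posterior Dirichlet(13/5, 12, 8/3, 8)
obs 3: x=3 → posterior Dirichlet(13/5, 12, 8/3, 9)

k = 3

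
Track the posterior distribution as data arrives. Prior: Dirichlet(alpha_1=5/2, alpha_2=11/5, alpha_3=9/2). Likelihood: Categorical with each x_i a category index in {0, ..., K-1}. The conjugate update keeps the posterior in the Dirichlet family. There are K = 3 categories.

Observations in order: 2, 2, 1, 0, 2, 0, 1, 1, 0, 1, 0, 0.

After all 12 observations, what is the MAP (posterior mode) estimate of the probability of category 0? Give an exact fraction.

obs 1: x=2 → posterior Dirichlet(5/2, 11/5, 11/2)
obs 2: x=2 → posterior Dirichlet(5/2, 11/5, 13/2)
obs 3: x=1 → posterior Dirichlet(5/2, 16/5, 13/2)
obs 4: x=0 → posterior Dirichlet(7/2, 16/5, 13/2)
obs 5: x=2 → posterior Dirichlet(7/2, 16/5, 15/2)
obs 6: x=0 → posterior Dirichlet(9/2, 16/5, 15/2)
obs 7: x=1 → posterior Dirichlet(9/2, 21/5, 15/2)
obs 8: x=1 → posterior Dirichlet(9/2, 26/5, 15/2)
obs 9: x=0 → posterior Dirichlet(11/2, 26/5, 15/2)
obs 10: x=1 → posterior Dirichlet(11/2, 31/5, 15/2)
obs 11: x=0 → posterior Dirichlet(13/2, 31/5, 15/2)
obs 12: x=0 → posterior Dirichlet(15/2, 31/5, 15/2)

5/14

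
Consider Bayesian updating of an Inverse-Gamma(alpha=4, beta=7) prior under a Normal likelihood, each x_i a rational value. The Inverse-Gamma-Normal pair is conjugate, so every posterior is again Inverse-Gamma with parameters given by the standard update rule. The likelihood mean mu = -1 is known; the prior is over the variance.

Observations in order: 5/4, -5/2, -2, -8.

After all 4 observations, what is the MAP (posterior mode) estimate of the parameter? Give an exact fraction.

obs 1: x=5/4 → posterior Inverse-Gamma(9/2, 305/32)
obs 2: x=-5/2 → posterior Inverse-Gamma(5, 341/32)
obs 3: x=-2 → posterior Inverse-Gamma(11/2, 357/32)
obs 4: x=-8 → posterior Inverse-Gamma(6, 1141/32)

163/32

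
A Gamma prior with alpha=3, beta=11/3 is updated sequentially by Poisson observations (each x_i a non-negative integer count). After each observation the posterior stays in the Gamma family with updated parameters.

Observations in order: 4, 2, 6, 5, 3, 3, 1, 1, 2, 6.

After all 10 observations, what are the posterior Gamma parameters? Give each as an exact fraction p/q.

obs 1: x=4 → posterior Gamma(7, 14/3)
obs 2: x=2 → posterior Gamma(9, 17/3)
obs 3: x=6 → posterior Gamma(15, 20/3)
obs 4: x=5 → posterior Gamma(20, 23/3)
obs 5: x=3 → posterior Gamma(23, 26/3)
obs 6: x=3 → posterior Gamma(26, 29/3)
obs 7: x=1 → posterior Gamma(27, 32/3)
obs 8: x=1 → posterior Gamma(28, 35/3)
obs 9: x=2 → posterior Gamma(30, 38/3)
obs 10: x=6 → posterior Gamma(36, 41/3)

alpha=36, beta=41/3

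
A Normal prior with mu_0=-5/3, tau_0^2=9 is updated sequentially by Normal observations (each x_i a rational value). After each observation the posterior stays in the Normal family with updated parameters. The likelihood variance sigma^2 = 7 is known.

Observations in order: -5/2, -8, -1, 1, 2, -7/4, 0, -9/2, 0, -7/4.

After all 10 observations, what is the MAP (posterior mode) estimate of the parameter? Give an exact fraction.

obs 1: x=-5/2 → posterior Normal(-205/96, 63/16)
obs 2: x=-8 → posterior Normal(-637/150, 63/25)
obs 3: x=-1 → posterior Normal(-691/204, 63/34)
obs 4: x=1 → posterior Normal(-637/258, 63/43)
obs 5: x=2 → posterior Normal(-529/312, 63/52)
obs 6: x=-7/4 → posterior Normal(-1247/732, 63/61)
obs 7: x=0 → posterior Normal(-1247/840, 9/10)
obs 8: x=-9/2 → posterior Normal(-1733/948, 63/79)
obs 9: x=0 → posterior Normal(-1733/1056, 63/88)
obs 10: x=-7/4 → posterior Normal(-961/582, 63/97)

-961/582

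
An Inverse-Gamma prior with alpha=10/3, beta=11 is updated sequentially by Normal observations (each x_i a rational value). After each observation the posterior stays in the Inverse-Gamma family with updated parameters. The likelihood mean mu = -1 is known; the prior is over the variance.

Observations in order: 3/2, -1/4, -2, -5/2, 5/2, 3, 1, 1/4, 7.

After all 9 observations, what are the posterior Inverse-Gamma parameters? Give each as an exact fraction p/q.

alpha=47/6, beta=1039/16

obs 1: x=3/2 → posterior Inverse-Gamma(23/6, 113/8)
obs 2: x=-1/4 → posterior Inverse-Gamma(13/3, 461/32)
obs 3: x=-2 → posterior Inverse-Gamma(29/6, 477/32)
obs 4: x=-5/2 → posterior Inverse-Gamma(16/3, 513/32)
obs 5: x=5/2 → posterior Inverse-Gamma(35/6, 709/32)
obs 6: x=3 → posterior Inverse-Gamma(19/3, 965/32)
obs 7: x=1 → posterior Inverse-Gamma(41/6, 1029/32)
obs 8: x=1/4 → posterior Inverse-Gamma(22/3, 527/16)
obs 9: x=7 → posterior Inverse-Gamma(47/6, 1039/16)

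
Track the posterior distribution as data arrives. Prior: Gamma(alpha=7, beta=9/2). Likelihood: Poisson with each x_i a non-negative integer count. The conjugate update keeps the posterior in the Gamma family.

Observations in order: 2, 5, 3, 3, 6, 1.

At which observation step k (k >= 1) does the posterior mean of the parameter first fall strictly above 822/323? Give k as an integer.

k = 5

obs 1: x=2 → posterior Gamma(9, 11/2)
obs 2: x=5 → posterior Gamma(14, 13/2)
obs 3: x=3 → posterior Gamma(17, 15/2)
obs 4: x=3 → posterior Gamma(20, 17/2)
obs 5: x=6 → posterior Gamma(26, 19/2)
obs 6: x=1 → posterior Gamma(27, 21/2)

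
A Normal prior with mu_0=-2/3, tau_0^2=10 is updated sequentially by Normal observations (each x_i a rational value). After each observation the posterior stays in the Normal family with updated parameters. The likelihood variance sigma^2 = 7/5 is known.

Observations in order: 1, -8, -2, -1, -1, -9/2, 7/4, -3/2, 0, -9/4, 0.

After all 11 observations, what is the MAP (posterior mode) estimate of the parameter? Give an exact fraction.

obs 1: x=1 → posterior Normal(136/171, 70/57)
obs 2: x=-8 → posterior Normal(-1064/321, 70/107)
obs 3: x=-2 → posterior Normal(-1364/471, 70/157)
obs 4: x=-1 → posterior Normal(-1514/621, 70/207)
obs 5: x=-1 → posterior Normal(-1664/771, 70/257)
obs 6: x=-9/2 → posterior Normal(-2339/921, 70/307)
obs 7: x=7/4 → posterior Normal(-4153/2142, 10/51)
obs 8: x=-3/2 → posterior Normal(-4603/2442, 70/407)
obs 9: x=0 → posterior Normal(-4603/2742, 70/457)
obs 10: x=-9/4 → posterior Normal(-203/117, 70/507)
obs 11: x=0 → posterior Normal(-2639/1671, 70/557)

-2639/1671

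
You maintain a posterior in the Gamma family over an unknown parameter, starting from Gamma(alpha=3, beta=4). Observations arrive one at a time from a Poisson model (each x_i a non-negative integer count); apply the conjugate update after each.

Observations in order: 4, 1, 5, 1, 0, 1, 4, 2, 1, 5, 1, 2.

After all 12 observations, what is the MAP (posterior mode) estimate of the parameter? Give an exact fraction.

29/16

obs 1: x=4 → posterior Gamma(7, 5)
obs 2: x=1 → posterior Gamma(8, 6)
obs 3: x=5 → posterior Gamma(13, 7)
obs 4: x=1 → posterior Gamma(14, 8)
obs 5: x=0 → posterior Gamma(14, 9)
obs 6: x=1 → posterior Gamma(15, 10)
obs 7: x=4 → posterior Gamma(19, 11)
obs 8: x=2 → posterior Gamma(21, 12)
obs 9: x=1 → posterior Gamma(22, 13)
obs 10: x=5 → posterior Gamma(27, 14)
obs 11: x=1 → posterior Gamma(28, 15)
obs 12: x=2 → posterior Gamma(30, 16)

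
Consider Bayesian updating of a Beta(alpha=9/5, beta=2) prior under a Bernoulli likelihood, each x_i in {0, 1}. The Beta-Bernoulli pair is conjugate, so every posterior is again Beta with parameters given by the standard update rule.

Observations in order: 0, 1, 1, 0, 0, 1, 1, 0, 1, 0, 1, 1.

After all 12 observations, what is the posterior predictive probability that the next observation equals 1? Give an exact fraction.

44/79

obs 1: x=0 → posterior Beta(9/5, 3)
obs 2: x=1 → posterior Beta(14/5, 3)
obs 3: x=1 → posterior Beta(19/5, 3)
obs 4: x=0 → posterior Beta(19/5, 4)
obs 5: x=0 → posterior Beta(19/5, 5)
obs 6: x=1 → posterior Beta(24/5, 5)
obs 7: x=1 → posterior Beta(29/5, 5)
obs 8: x=0 → posterior Beta(29/5, 6)
obs 9: x=1 → posterior Beta(34/5, 6)
obs 10: x=0 → posterior Beta(34/5, 7)
obs 11: x=1 → posterior Beta(39/5, 7)
obs 12: x=1 → posterior Beta(44/5, 7)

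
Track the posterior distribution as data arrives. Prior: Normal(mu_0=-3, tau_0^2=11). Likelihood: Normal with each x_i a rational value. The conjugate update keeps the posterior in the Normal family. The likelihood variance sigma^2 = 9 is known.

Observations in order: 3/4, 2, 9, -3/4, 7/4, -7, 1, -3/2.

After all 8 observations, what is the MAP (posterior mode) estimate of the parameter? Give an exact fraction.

123/388

obs 1: x=3/4 → posterior Normal(-15/16, 99/20)
obs 2: x=2 → posterior Normal(13/124, 99/31)
obs 3: x=9 → posterior Normal(409/168, 33/14)
obs 4: x=-3/4 → posterior Normal(94/53, 99/53)
obs 5: x=7/4 → posterior Normal(453/256, 99/64)
obs 6: x=-7 → posterior Normal(29/60, 33/25)
obs 7: x=1 → posterior Normal(189/344, 99/86)
obs 8: x=-3/2 → posterior Normal(123/388, 99/97)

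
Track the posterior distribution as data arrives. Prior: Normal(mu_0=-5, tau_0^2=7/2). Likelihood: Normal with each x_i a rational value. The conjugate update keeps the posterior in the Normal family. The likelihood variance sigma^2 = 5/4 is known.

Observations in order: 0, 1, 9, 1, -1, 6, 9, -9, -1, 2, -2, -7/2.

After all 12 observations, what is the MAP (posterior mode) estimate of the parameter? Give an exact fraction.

136/173

obs 1: x=0 → posterior Normal(-25/19, 35/38)
obs 2: x=1 → posterior Normal(-1/3, 35/66)
obs 3: x=9 → posterior Normal(115/47, 35/94)
obs 4: x=1 → posterior Normal(129/61, 35/122)
obs 5: x=-1 → posterior Normal(23/15, 7/30)
obs 6: x=6 → posterior Normal(199/89, 35/178)
obs 7: x=9 → posterior Normal(325/103, 35/206)
obs 8: x=-9 → posterior Normal(199/117, 35/234)
obs 9: x=-1 → posterior Normal(185/131, 35/262)
obs 10: x=2 → posterior Normal(213/145, 7/58)
obs 11: x=-2 → posterior Normal(185/159, 35/318)
obs 12: x=-7/2 → posterior Normal(136/173, 35/346)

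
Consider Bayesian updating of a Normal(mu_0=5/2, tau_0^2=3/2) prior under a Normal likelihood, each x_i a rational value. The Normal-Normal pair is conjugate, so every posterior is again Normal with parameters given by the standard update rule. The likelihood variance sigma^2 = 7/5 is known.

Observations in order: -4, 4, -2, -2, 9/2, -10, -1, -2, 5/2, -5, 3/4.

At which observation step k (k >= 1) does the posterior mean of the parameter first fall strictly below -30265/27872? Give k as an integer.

k = 8

obs 1: x=-4 → posterior Normal(-25/29, 21/29)
obs 2: x=4 → posterior Normal(35/44, 21/44)
obs 3: x=-2 → posterior Normal(5/59, 21/59)
obs 4: x=-2 → posterior Normal(-25/74, 21/74)
obs 5: x=9/2 → posterior Normal(85/178, 21/89)
obs 6: x=-10 → posterior Normal(-215/208, 21/104)
obs 7: x=-1 → posterior Normal(-35/34, 3/17)
obs 8: x=-2 → posterior Normal(-305/268, 21/134)
obs 9: x=5/2 → posterior Normal(-115/149, 21/149)
obs 10: x=-5 → posterior Normal(-95/82, 21/164)
obs 11: x=3/4 → posterior Normal(-715/716, 21/179)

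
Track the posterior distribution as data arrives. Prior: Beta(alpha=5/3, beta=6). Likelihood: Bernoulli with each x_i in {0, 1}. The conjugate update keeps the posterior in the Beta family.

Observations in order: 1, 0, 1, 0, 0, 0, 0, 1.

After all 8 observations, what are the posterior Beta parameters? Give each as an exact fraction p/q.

obs 1: x=1 → posterior Beta(8/3, 6)
obs 2: x=0 → posterior Beta(8/3, 7)
obs 3: x=1 → posterior Beta(11/3, 7)
obs 4: x=0 → posterior Beta(11/3, 8)
obs 5: x=0 → posterior Beta(11/3, 9)
obs 6: x=0 → posterior Beta(11/3, 10)
obs 7: x=0 → posterior Beta(11/3, 11)
obs 8: x=1 → posterior Beta(14/3, 11)

alpha=14/3, beta=11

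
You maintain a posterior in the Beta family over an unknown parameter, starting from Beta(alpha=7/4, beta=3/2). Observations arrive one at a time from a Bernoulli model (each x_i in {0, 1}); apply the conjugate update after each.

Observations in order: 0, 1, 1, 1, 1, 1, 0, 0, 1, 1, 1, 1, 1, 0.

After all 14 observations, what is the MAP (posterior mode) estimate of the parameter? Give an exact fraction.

43/61

obs 1: x=0 → posterior Beta(7/4, 5/2)
obs 2: x=1 → posterior Beta(11/4, 5/2)
obs 3: x=1 → posterior Beta(15/4, 5/2)
obs 4: x=1 → posterior Beta(19/4, 5/2)
obs 5: x=1 → posterior Beta(23/4, 5/2)
obs 6: x=1 → posterior Beta(27/4, 5/2)
obs 7: x=0 → posterior Beta(27/4, 7/2)
obs 8: x=0 → posterior Beta(27/4, 9/2)
obs 9: x=1 → posterior Beta(31/4, 9/2)
obs 10: x=1 → posterior Beta(35/4, 9/2)
obs 11: x=1 → posterior Beta(39/4, 9/2)
obs 12: x=1 → posterior Beta(43/4, 9/2)
obs 13: x=1 → posterior Beta(47/4, 9/2)
obs 14: x=0 → posterior Beta(47/4, 11/2)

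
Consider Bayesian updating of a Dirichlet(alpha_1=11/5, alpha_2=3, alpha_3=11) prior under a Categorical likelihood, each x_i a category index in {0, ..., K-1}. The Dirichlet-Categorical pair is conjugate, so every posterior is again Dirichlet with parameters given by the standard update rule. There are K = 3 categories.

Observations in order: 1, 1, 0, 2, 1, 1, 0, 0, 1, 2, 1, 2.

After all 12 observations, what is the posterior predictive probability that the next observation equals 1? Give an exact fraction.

15/47

obs 1: x=1 → posterior Dirichlet(11/5, 4, 11)
obs 2: x=1 → posterior Dirichlet(11/5, 5, 11)
obs 3: x=0 → posterior Dirichlet(16/5, 5, 11)
obs 4: x=2 → posterior Dirichlet(16/5, 5, 12)
obs 5: x=1 → posterior Dirichlet(16/5, 6, 12)
obs 6: x=1 → posterior Dirichlet(16/5, 7, 12)
obs 7: x=0 → posterior Dirichlet(21/5, 7, 12)
obs 8: x=0 → posterior Dirichlet(26/5, 7, 12)
obs 9: x=1 → posterior Dirichlet(26/5, 8, 12)
obs 10: x=2 → posterior Dirichlet(26/5, 8, 13)
obs 11: x=1 → posterior Dirichlet(26/5, 9, 13)
obs 12: x=2 → posterior Dirichlet(26/5, 9, 14)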